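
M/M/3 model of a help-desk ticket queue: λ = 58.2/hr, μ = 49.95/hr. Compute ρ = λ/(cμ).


ρ = λ/(cμ) = 58.2/(3·49.95) = 58.2/149.85 = 0.3884

Final: 0.3884


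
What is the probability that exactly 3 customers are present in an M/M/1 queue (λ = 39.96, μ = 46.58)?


ρ = 39.96/46.58 = 0.8579
P_n = (1−ρ)·ρ^n = (1 − 0.8579)·0.8579^3 = 0.1421·0.631361 = 0.089730

Final: 0.089730


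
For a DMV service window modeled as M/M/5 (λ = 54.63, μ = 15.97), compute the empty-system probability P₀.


a = λ/μ = 54.63/15.97 = 3.4208; ρ = a/c = 0.6842
Σ_{k=0}^{4} a^k/k! (terms k=0..4) = 1.00000 + 3.42079 + 5.85090 + 6.67156 + 5.70550 = 22.64875
Tail: a^5/(5!(1−ρ)) = 468.41568/(120·0.3158) = 12.35891
P₀ = 1/(22.64875 + 12.35891) = 1/35.00766 = 0.028565

Final: 0.028565


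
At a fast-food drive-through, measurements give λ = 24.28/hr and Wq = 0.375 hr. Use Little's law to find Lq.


Lq = λWq = 24.28·0.375 = 9.1050

Final: 9.1050


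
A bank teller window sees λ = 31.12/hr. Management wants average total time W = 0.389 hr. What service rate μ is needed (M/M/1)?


W = 1/(μ−λ) ⇒ μ − λ = 1/W = 1/0.389 = 2.5707
μ = λ + 1/W = 31.12 + 2.5707 = 33.6907 per hr

Final: 33.6907 /hr


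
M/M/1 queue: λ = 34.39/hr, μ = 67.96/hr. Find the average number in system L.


ρ = λ/μ = 34.39/67.96 = 0.5060
L = ρ/(1−ρ) = 0.5060/(1 − 0.5060) = 0.5060/0.4940 = 1.0244

Final: 1.0244


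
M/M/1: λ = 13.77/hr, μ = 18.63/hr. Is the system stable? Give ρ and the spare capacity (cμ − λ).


Total capacity cμ = 1·18.63 = 18.63/hr
ρ = λ/(cμ) = 13.77/18.63 = 0.7391
Stable ⇔ ρ < 1: YES
Spare capacity = cμ − λ = 18.63 − 13.77 = 4.86/hr

Final: ρ = 0.7391; stable; margin = 4.86/hr


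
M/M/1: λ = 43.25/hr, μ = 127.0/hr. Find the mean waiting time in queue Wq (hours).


ρ = 43.25/127.0 = 0.3406
Wq = ρ/(μ−λ) = 0.3406/(127.0 − 43.25) = 0.3406/83.75 = 0.004066 hr

Final: 0.004066 hr


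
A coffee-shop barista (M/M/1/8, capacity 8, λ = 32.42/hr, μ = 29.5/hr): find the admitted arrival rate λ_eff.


ρ = 1.0990; P_K = (1−ρ)ρ^8/(1−ρ^9) = 0.157363
λ_eff = λ(1 − P_K) = 32.42·(1 − 0.157363) = 32.42·0.842637 = 27.3183 /hr

Final: 27.3183 /hr


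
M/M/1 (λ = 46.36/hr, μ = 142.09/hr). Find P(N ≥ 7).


ρ = 46.36/142.09 = 0.3263
P(N ≥ n) = ρ^n = 0.3263^7 = 0.0003936

Final: 0.0003936


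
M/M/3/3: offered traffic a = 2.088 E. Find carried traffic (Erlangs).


B(3,2.088) = 0.223607 (Erlang-B)
Carried load = a(1 − B) = 2.088·(1 − 0.223607) = 2.088·0.776393 = 1.6211 E

Final: 1.6211 Erlangs


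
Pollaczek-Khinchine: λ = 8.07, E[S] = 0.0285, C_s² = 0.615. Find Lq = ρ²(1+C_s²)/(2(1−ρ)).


ρ = λ·E[S] = 8.07·0.0285 = 0.2300
Lq = ρ²(1+C_s²)/(2(1−ρ)) = 0.05290·(1+0.615)/(2·0.7700)
= 0.05290·1.6150/1.5400 = 0.05547

Final: 0.05547


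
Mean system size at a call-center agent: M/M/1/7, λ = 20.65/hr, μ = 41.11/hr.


ρ = 20.65/41.11 = 0.5023
L = ρ[1 − (K+1)ρ^K + Kρ^(K+1)] / [(1−ρ)(1−ρ^(K+1))]
Numerator: 0.5023·(1 − 8·0.008069 + 7·0.004053) = 0.484138
Denominator: (0.4977)·(0.995947) = 0.495672
L = 0.484138/0.495672 = 0.9767

Final: 0.9767


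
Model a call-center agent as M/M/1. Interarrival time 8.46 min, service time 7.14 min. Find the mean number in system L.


λ = 60/8.46 = 7.0922 /hr
μ = 60/7.14 = 8.4034 /hr
ρ = λ/μ = 7.0922/8.4034 = 0.8440
L = ρ/(1−ρ) = 0.8440/0.1560 = 5.4091

Final: 5.4091


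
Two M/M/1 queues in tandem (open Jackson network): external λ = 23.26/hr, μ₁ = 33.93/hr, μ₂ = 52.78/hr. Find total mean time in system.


Each node sees arrival rate λ = 23.26/hr (tandem ⇒ throughput preserved).
W₁ = 1/(μ₁−λ) = 1/(33.93−23.26) = 0.09372 hr
W₂ = 1/(μ₂−λ) = 1/(52.78−23.26) = 0.03388 hr
W_total = W₁ + W₂ = 0.09372 + 0.03388 = 0.12760 hr

Final: 0.12760 hr


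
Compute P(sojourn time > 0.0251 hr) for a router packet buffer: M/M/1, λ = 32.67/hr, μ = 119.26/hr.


W ~ Exponential(μ−λ) for M/M/1.
μ − λ = 119.26 − 32.67 = 86.5900
P(W > t) = e^{−(μ−λ)t} = e^{−2.1734} = 0.113789

Final: 0.113789


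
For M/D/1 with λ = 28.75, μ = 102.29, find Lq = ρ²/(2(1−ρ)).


ρ = 28.75/102.29 = 0.2811
M/D/1: Lq = ρ²/(2(1−ρ)) = 0.07900/(2·0.7189) = 0.05494

Final: 0.05494


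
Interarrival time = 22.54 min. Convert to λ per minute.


λ = 1/(interarrival time) in consistent units.
1 minute = 1 min, so λ = 1/22.54 = 0.04437 per minute

Final: 0.04437 /min


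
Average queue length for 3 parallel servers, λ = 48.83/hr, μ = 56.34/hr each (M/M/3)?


a = λ/μ = 0.8667; ρ = a/3 = 0.2889
P₀ = 0.417558
Lq = P₀·a^c·ρ / (c!·(1−ρ)²) = 0.417558·0.65104·0.2889/(6·0.50566)
= 0.02589

Final: 0.02589


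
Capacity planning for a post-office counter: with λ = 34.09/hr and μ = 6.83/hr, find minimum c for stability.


Stability requires cμ > λ ⇔ c > λ/μ.
λ/μ = 34.09/6.83 = 4.9912
Minimum integer c = ⌊4.9912⌋ + 1 = 5
Check: 5·6.83 = 34.15 > 34.09, while 4·6.83 = 27.32 ≤ 34.09

Final: 5 servers


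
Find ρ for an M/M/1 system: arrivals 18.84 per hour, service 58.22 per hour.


ρ = λ/μ = 18.84/58.22 = 0.3236

Final: 0.3236


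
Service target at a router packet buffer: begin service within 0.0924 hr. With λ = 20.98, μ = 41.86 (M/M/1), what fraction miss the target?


ρ = 20.98/41.86 = 0.5012
P(Wq > t) = ρ·e^{−(μ−λ)t} = 0.5012·e^{−1.9293}
= 0.5012·0.145248 = 0.072798

Final: 0.072798


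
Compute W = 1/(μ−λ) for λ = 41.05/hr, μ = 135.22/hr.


W = 1/(μ−λ) = 1/(135.22 − 41.05) = 1/94.17 = 0.01062 hr

Final: 0.01062 hr


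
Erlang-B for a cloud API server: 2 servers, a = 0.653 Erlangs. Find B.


B(c,a) = (a^c/c!) / Σ_{k=0}^{c} a^k/k!
a^2/2! = 0.213205
Σ terms (k=0..2): 1.00000 + 0.65300 + 0.21320 = 1.866205
B = 0.213205/1.866205 = 0.114245

Final: 0.114245


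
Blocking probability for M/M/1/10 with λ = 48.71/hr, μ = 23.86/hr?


ρ = λ/μ = 48.71/23.86 = 2.0415
P_K = (1−ρ)ρ^K/(1−ρ^(K+1)) = (-1.0415·1257.409978)/(1 − 2566.992458)
= -1309.582479/-2565.992458 = 0.510361

Final: 0.510361


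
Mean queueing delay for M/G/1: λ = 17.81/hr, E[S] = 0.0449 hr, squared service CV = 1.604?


ρ = λ·E[S] = 17.81·0.0449 = 0.7997
E[S²] = E[S]²(1+C_s²) = 0.0449²·(1+1.604) = 0.005250
Wq = λ·E[S²]/(2(1−ρ)) = 17.81·0.005250/(2·0.2003) = 0.23336 hr

Final: 0.23336 hr


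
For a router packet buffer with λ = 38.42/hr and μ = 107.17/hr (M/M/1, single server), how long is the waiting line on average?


ρ = 38.42/107.17 = 0.3585
Lq = ρ²/(1−ρ) = 0.1285/0.6415 = 0.2003

Final: 0.2003


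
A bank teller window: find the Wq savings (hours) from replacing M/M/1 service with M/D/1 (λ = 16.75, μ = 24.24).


ρ = 16.75/24.24 = 0.6910
Wq(M/M/1) = ρ/(μ−λ) = 0.6910/7.49 = 0.09226 hr
Wq(M/D/1) = ρ/(2(μ−λ)) = 0.04613 hr
Savings = 0.09226 − 0.04613 = 0.04613 hr

Final: 0.04613 hr


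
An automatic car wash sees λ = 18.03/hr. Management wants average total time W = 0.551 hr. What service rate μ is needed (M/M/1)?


W = 1/(μ−λ) ⇒ μ − λ = 1/W = 1/0.551 = 1.8149
μ = λ + 1/W = 18.03 + 1.8149 = 19.8449 per hr

Final: 19.8449 /hr


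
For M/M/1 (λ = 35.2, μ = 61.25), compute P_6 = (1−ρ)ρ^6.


ρ = 35.2/61.25 = 0.5747
P_n = (1−ρ)·ρ^n = (1 − 0.5747)·0.5747^6 = 0.4253·0.036026 = 0.015322

Final: 0.015322


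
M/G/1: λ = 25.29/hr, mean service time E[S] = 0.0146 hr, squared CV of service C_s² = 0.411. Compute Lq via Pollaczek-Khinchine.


ρ = λ·E[S] = 25.29·0.0146 = 0.3692
Lq = ρ²(1+C_s²)/(2(1−ρ)) = 0.1363·(1+0.411)/(2·0.6308)
= 0.1363·1.4110/1.2615 = 0.15249

Final: 0.15249


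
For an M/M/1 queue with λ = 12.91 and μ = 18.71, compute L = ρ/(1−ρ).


ρ = λ/μ = 12.91/18.71 = 0.6900
L = ρ/(1−ρ) = 0.6900/(1 − 0.6900) = 0.6900/0.3100 = 2.2259

Final: 2.2259


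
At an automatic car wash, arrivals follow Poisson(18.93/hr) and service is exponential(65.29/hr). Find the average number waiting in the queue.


ρ = 18.93/65.29 = 0.2899
Lq = ρ²/(1−ρ) = 0.08406/0.7101 = 0.1184

Final: 0.1184


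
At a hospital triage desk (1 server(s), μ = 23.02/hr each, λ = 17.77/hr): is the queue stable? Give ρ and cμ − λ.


Total capacity cμ = 1·23.02 = 23.02/hr
ρ = λ/(cμ) = 17.77/23.02 = 0.7719
Stable ⇔ ρ < 1: YES
Spare capacity = cμ − λ = 23.02 − 17.77 = 5.25/hr

Final: ρ = 0.7719; stable; margin = 5.25/hr


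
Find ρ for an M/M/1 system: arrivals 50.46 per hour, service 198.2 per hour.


ρ = λ/μ = 50.46/198.2 = 0.2546

Final: 0.2546


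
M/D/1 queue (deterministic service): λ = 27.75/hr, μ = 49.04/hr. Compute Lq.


ρ = 27.75/49.04 = 0.5659
M/D/1: Lq = ρ²/(2(1−ρ)) = 0.3202/(2·0.4341) = 0.36878

Final: 0.36878


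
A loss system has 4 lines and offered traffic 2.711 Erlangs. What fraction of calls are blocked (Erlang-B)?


B(c,a) = (a^c/c!) / Σ_{k=0}^{c} a^k/k!
a^4/4! = 2.250644
Σ terms (k=0..4): 1.00000 + 2.71100 + 3.67476 + 3.32076 + 2.25064 = 12.957163
B = 2.250644/12.957163 = 0.173699

Final: 0.173699


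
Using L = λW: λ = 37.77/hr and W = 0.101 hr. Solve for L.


L = λW = 37.77·0.101 = 3.8148

Final: 3.8148


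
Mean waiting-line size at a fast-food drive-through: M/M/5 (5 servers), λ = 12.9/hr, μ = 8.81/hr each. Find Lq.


a = λ/μ = 1.4642; ρ = a/5 = 0.2928
P₀ = 0.230929
Lq = P₀·a^c·ρ / (c!·(1−ρ)²) = 0.230929·6.73084·0.2928/(120·0.50006)
= 0.007586

Final: 0.007586


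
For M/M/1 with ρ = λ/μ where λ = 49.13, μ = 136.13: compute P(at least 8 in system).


ρ = 49.13/136.13 = 0.3609
P(N ≥ n) = ρ^n = 0.3609^8 = 0.0002878

Final: 0.0002878


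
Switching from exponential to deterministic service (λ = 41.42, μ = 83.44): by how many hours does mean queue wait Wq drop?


ρ = 41.42/83.44 = 0.4964
Wq(M/M/1) = ρ/(μ−λ) = 0.4964/42.02 = 0.01181 hr
Wq(M/D/1) = ρ/(2(μ−λ)) = 0.005907 hr
Savings = 0.01181 − 0.005907 = 0.005907 hr

Final: 0.005907 hr


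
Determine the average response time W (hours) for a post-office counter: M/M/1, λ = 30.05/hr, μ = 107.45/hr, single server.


W = 1/(μ−λ) = 1/(107.45 − 30.05) = 1/77.40 = 0.01292 hr

Final: 0.01292 hr


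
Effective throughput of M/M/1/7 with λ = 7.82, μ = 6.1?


ρ = 1.2820; P_K = (1−ρ)ρ^7/(1−ρ^8) = 0.254890
λ_eff = λ(1 − P_K) = 7.82·(1 − 0.254890) = 7.82·0.745110 = 5.8268 /hr

Final: 5.8268 /hr


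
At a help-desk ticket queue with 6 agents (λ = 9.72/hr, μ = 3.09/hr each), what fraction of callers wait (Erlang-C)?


a = λ/μ = 3.1456; ρ = a/6 = 0.5243
P₀ = 0.042095 (from M/M/c formula)
C(c,a) = [a^c/(c!(1−ρ))]·P₀ = [968.82807/(720·0.4757)]·0.042095
= 2.82849·0.042095 = 0.119067

Final: 0.119067


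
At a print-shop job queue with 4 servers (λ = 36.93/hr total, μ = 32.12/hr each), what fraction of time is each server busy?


ρ = λ/(cμ) = 36.93/(4·32.12) = 36.93/128.48 = 0.2874

Final: 0.2874


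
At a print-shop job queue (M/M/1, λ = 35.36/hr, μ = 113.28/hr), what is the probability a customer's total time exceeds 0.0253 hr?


W ~ Exponential(μ−λ) for M/M/1.
μ − λ = 113.28 − 35.36 = 77.9200
P(W > t) = e^{−(μ−λ)t} = e^{−1.9714} = 0.139265

Final: 0.139265


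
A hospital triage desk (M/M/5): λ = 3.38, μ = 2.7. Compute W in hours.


a = 1.2519; ρ = 0.2504; P₀ = 0.285805
Lq = P₀·a^c·ρ/(c!(1−ρ)²) = 0.003262
Wq = Lq/λ = 0.003262/3.38 = 0.0009652 hr
W = Wq + 1/μ = 0.0009652 + 0.37037 = 0.37134 hr

Final: 0.37134 hr


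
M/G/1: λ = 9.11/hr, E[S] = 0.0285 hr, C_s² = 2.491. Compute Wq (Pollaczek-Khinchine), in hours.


ρ = λ·E[S] = 9.11·0.0285 = 0.2596
E[S²] = E[S]²(1+C_s²) = 0.0285²·(1+2.491) = 0.002836
Wq = λ·E[S²]/(2(1−ρ)) = 9.11·0.002836/(2·0.7404) = 0.01745 hr

Final: 0.01745 hr


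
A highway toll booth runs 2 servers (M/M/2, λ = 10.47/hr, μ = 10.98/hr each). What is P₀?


a = λ/μ = 10.47/10.98 = 0.9536; ρ = a/c = 0.4768
Σ_{k=0}^{1} a^k/k! (terms k=0..1) = 1.00000 + 0.95355 = 1.95355
Tail: a^2/(2!(1−ρ)) = 0.90926/(2·0.5232) = 0.86890
P₀ = 1/(1.95355 + 0.86890) = 1/2.82245 = 0.354302

Final: 0.354302


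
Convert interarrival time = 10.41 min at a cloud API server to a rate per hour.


λ = 1/(interarrival time) in consistent units.
1 hour = 60 min, so λ = 60/10.41 = 5.7637 per hour

Final: 5.7637 /hr


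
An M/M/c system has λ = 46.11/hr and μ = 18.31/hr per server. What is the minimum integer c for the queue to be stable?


Stability requires cμ > λ ⇔ c > λ/μ.
λ/μ = 46.11/18.31 = 2.5183
Minimum integer c = ⌊2.5183⌋ + 1 = 3
Check: 3·18.31 = 54.93 > 46.11, while 2·18.31 = 36.62 ≤ 46.11

Final: 3 servers


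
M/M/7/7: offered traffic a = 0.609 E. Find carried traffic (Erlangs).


B(7,0.609) = 0.000003353 (Erlang-B)
Carried load = a(1 − B) = 0.609·(1 − 0.000003353) = 0.609·0.999997 = 0.6090 E

Final: 0.6090 Erlangs


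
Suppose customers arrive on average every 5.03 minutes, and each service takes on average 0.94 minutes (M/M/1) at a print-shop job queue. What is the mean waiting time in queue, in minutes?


λ = 60/5.03 = 11.9284 /hr
μ = 60/0.94 = 63.8298 /hr
ρ = λ/μ = 11.9284/63.8298 = 0.1869
Wq = ρ/(μ−λ) = 0.1869/(63.8298−11.9284) = 0.003601 hr
In minutes: 0.003601·60 = 0.2160 min

Final: 0.2160 min


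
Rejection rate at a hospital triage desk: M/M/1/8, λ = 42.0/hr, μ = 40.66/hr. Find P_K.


ρ = λ/μ = 42.0/40.66 = 1.0330
P_K = (1−ρ)ρ^K/(1−ρ^(K+1)) = (-0.03296·1.296150)/(1 − 1.338866)
= -0.042716/-0.338866 = 0.126056

Final: 0.126056


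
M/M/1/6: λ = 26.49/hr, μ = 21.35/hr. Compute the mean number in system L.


ρ = 26.49/21.35 = 1.2407
L = ρ[1 − (K+1)ρ^K + Kρ^(K+1)] / [(1−ρ)(1−ρ^(K+1))]
Numerator: 1.2407·(1 − 7·3.648417 + 6·4.526771) = 3.252883
Denominator: (-0.2407)·(-3.526771) = 0.849068
L = 3.252883/0.849068 = 3.8311

Final: 3.8311


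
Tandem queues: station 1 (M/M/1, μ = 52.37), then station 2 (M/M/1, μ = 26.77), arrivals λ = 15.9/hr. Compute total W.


Each node sees arrival rate λ = 15.9/hr (tandem ⇒ throughput preserved).
W₁ = 1/(μ₁−λ) = 1/(52.37−15.9) = 0.02742 hr
W₂ = 1/(μ₂−λ) = 1/(26.77−15.9) = 0.09200 hr
W_total = W₁ + W₂ = 0.02742 + 0.09200 = 0.11942 hr

Final: 0.11942 hr


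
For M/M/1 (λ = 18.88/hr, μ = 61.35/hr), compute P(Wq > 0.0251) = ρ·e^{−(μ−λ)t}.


ρ = 18.88/61.35 = 0.3077
P(Wq > t) = ρ·e^{−(μ−λ)t} = 0.3077·e^{−1.0660}
= 0.3077·0.344384 = 0.105982

Final: 0.105982


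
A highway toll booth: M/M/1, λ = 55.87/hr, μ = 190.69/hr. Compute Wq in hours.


ρ = 55.87/190.69 = 0.2930
Wq = ρ/(μ−λ) = 0.2930/(190.69 − 55.87) = 0.2930/134.82 = 0.002173 hr

Final: 0.002173 hr


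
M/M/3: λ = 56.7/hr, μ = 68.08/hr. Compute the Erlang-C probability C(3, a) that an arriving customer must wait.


a = λ/μ = 0.8328; ρ = a/3 = 0.2776
P₀ = 0.432350 (from M/M/c formula)
C(c,a) = [a^c/(c!(1−ρ))]·P₀ = [0.57768/(6·0.7224)]·0.432350
= 0.13328·0.432350 = 0.057624

Final: 0.057624


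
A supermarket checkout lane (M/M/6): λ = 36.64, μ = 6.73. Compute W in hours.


a = 5.4443; ρ = 0.9074; P₀ = 0.001941
Lq = P₀·a^c·ρ/(c!(1−ρ)²) = 7.42659
Wq = Lq/λ = 7.42659/36.64 = 0.20269 hr
W = Wq + 1/μ = 0.20269 + 0.14859 = 0.35128 hr

Final: 0.35128 hr


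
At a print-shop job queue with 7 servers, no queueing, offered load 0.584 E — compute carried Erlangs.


B(7,0.584) = 0.000002563 (Erlang-B)
Carried load = a(1 − B) = 0.584·(1 − 0.000002563) = 0.584·0.999997 = 0.5840 E

Final: 0.5840 Erlangs


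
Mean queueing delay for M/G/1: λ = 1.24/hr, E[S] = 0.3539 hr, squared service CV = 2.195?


ρ = λ·E[S] = 1.24·0.3539 = 0.4388
E[S²] = E[S]²(1+C_s²) = 0.3539²·(1+2.195) = 0.400158
Wq = λ·E[S²]/(2(1−ρ)) = 1.24·0.400158/(2·0.5612) = 0.44211 hr

Final: 0.44211 hr


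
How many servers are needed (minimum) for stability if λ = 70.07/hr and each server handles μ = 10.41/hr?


Stability requires cμ > λ ⇔ c > λ/μ.
λ/μ = 70.07/10.41 = 6.7310
Minimum integer c = ⌊6.7310⌋ + 1 = 7
Check: 7·10.41 = 72.87 > 70.07, while 6·10.41 = 62.46 ≤ 70.07

Final: 7 servers


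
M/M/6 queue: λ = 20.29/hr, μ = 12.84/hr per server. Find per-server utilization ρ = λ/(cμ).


ρ = λ/(cμ) = 20.29/(6·12.84) = 20.29/77.04 = 0.2634

Final: 0.2634


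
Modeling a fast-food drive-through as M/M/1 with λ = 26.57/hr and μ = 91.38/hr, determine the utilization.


ρ = λ/μ = 26.57/91.38 = 0.2908

Final: 0.2908


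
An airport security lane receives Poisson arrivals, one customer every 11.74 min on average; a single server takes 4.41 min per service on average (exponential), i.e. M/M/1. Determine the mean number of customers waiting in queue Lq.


λ = 60/11.74 = 5.1107 /hr
μ = 60/4.41 = 13.6054 /hr
ρ = λ/μ = 5.1107/13.6054 = 0.3756
Lq = ρ²/(1−ρ) = 0.1411/0.6244 = 0.2260

Final: 0.2260


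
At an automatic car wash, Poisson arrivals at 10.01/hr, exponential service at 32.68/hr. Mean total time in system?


W = 1/(μ−λ) = 1/(32.68 − 10.01) = 1/22.67 = 0.04411 hr

Final: 0.04411 hr


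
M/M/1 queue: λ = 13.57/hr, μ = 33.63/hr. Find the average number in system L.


ρ = λ/μ = 13.57/33.63 = 0.4035
L = ρ/(1−ρ) = 0.4035/(1 − 0.4035) = 0.4035/0.5965 = 0.6765

Final: 0.6765


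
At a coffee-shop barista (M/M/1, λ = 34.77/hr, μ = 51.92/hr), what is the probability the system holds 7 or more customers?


ρ = 34.77/51.92 = 0.6697
P(N ≥ n) = ρ^n = 0.6697^7 = 0.060407

Final: 0.060407


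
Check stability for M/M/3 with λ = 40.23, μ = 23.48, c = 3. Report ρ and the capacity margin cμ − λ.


Total capacity cμ = 3·23.48 = 70.44/hr
ρ = λ/(cμ) = 40.23/70.44 = 0.5711
Stable ⇔ ρ < 1: YES
Spare capacity = cμ − λ = 70.44 − 40.23 = 30.21/hr

Final: ρ = 0.5711; stable; margin = 30.21/hr


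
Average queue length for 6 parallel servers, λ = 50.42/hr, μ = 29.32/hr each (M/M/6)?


a = λ/μ = 1.7196; ρ = a/6 = 0.2866
P₀ = 0.179025
Lq = P₀·a^c·ρ / (c!·(1−ρ)²) = 0.179025·25.86028·0.2866/(720·0.50893)
= 0.003621

Final: 0.003621


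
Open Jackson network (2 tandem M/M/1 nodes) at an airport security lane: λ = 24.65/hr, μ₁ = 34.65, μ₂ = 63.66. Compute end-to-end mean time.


Each node sees arrival rate λ = 24.65/hr (tandem ⇒ throughput preserved).
W₁ = 1/(μ₁−λ) = 1/(34.65−24.65) = 0.10000 hr
W₂ = 1/(μ₂−λ) = 1/(63.66−24.65) = 0.02563 hr
W_total = W₁ + W₂ = 0.10000 + 0.02563 = 0.12563 hr

Final: 0.12563 hr


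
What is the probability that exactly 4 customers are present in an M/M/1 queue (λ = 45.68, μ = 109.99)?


ρ = 45.68/109.99 = 0.4153
P_n = (1−ρ)·ρ^n = (1 − 0.4153)·0.4153^4 = 0.5847·0.029750 = 0.017395

Final: 0.017395


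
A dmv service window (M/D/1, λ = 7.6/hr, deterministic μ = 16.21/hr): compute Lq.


ρ = 7.6/16.21 = 0.4688
M/D/1: Lq = ρ²/(2(1−ρ)) = 0.2198/(2·0.5312) = 0.20692

Final: 0.20692


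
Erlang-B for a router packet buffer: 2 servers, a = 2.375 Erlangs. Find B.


B(c,a) = (a^c/c!) / Σ_{k=0}^{c} a^k/k!
a^2/2! = 2.820312
Σ terms (k=0..2): 1.00000 + 2.37500 + 2.82031 = 6.195312
B = 2.820312/6.195312 = 0.455233

Final: 0.455233


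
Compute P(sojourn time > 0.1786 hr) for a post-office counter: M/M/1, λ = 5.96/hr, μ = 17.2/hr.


W ~ Exponential(μ−λ) for M/M/1.
μ − λ = 17.2 − 5.96 = 11.2400
P(W > t) = e^{−(μ−λ)t} = e^{−2.0075} = 0.134329

Final: 0.134329


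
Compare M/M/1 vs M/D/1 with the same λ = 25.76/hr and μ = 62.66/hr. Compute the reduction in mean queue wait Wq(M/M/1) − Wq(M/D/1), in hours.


ρ = 25.76/62.66 = 0.4111
Wq(M/M/1) = ρ/(μ−λ) = 0.4111/36.90 = 0.01114 hr
Wq(M/D/1) = ρ/(2(μ−λ)) = 0.005571 hr
Savings = 0.01114 − 0.005571 = 0.005571 hr

Final: 0.005571 hr


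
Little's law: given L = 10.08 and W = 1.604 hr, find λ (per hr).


λ = L/W = 10.08/1.604 = 6.2843 /hr

Final: 6.2843 /hr


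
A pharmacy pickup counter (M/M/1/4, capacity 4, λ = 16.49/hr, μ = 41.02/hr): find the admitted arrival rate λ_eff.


ρ = 0.4020; P_K = (1−ρ)ρ^4/(1−ρ^5) = 0.015783
λ_eff = λ(1 − P_K) = 16.49·(1 − 0.015783) = 16.49·0.984217 = 16.2297 /hr

Final: 16.2297 /hr


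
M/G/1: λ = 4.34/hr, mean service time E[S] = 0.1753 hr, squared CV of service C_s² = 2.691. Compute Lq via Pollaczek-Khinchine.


ρ = λ·E[S] = 4.34·0.1753 = 0.7608
Lq = ρ²(1+C_s²)/(2(1−ρ)) = 0.5788·(1+2.691)/(2·0.2392)
= 0.5788·3.6910/0.4784 = 4.46581

Final: 4.46581


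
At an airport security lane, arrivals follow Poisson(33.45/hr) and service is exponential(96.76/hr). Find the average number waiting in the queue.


ρ = 33.45/96.76 = 0.3457
Lq = ρ²/(1−ρ) = 0.1195/0.6543 = 0.1827

Final: 0.1827


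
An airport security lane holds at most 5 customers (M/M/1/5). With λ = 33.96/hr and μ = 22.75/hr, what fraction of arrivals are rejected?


ρ = λ/μ = 33.96/22.75 = 1.4927
P_K = (1−ρ)ρ^K/(1−ρ^(K+1)) = (-0.4927·7.411932)/(1 − 11.064141)
= -3.652209/-10.064141 = 0.362893

Final: 0.362893


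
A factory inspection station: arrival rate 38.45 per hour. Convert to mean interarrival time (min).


Mean interarrival time = 1/λ = 1/38.45 hour = 0.02601 hour
In minutes: 0.02601 × 60 = 1.5605 min

Final: 1.5605 min


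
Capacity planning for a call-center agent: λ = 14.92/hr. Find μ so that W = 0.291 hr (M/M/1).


W = 1/(μ−λ) ⇒ μ − λ = 1/W = 1/0.291 = 3.4364
μ = λ + 1/W = 14.92 + 3.4364 = 18.3564 per hr

Final: 18.3564 /hr


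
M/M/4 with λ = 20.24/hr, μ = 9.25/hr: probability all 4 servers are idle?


a = λ/μ = 20.24/9.25 = 2.1881; ρ = a/c = 0.5470
Σ_{k=0}^{3} a^k/k! (terms k=0..3) = 1.00000 + 2.18811 + 2.39391 + 1.74604 = 7.32806
Tail: a^4/(4!(1−ρ)) = 22.92319/(24·0.4530) = 2.10859
P₀ = 1/(7.32806 + 2.10859) = 1/9.43665 = 0.105970

Final: 0.105970


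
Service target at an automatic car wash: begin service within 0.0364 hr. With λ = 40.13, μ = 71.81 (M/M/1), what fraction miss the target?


ρ = 40.13/71.81 = 0.5588
P(Wq > t) = ρ·e^{−(μ−λ)t} = 0.5588·e^{−1.1532}
= 0.5588·0.315640 = 0.176391

Final: 0.176391


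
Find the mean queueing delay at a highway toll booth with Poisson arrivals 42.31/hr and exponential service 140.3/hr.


ρ = 42.31/140.3 = 0.3016
Wq = ρ/(μ−λ) = 0.3016/(140.3 − 42.31) = 0.3016/97.99 = 0.003078 hr

Final: 0.003078 hr


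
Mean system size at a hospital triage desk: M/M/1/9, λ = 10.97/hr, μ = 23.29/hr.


ρ = 10.97/23.29 = 0.4710
L = ρ[1 − (K+1)ρ^K + Kρ^(K+1)] / [(1−ρ)(1−ρ^(K+1))]
Numerator: 0.4710·(1 − 10·0.001141 + 9·0.0005375) = 0.467921
Denominator: (0.5290)·(0.999463) = 0.528698
L = 0.467921/0.528698 = 0.8850

Final: 0.8850


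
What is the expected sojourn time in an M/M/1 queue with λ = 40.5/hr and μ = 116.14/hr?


W = 1/(μ−λ) = 1/(116.14 − 40.5) = 1/75.64 = 0.01322 hr

Final: 0.01322 hr


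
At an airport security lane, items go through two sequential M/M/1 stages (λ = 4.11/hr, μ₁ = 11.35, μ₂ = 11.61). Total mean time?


Each node sees arrival rate λ = 4.11/hr (tandem ⇒ throughput preserved).
W₁ = 1/(μ₁−λ) = 1/(11.35−4.11) = 0.13812 hr
W₂ = 1/(μ₂−λ) = 1/(11.61−4.11) = 0.13333 hr
W_total = W₁ + W₂ = 0.13812 + 0.13333 = 0.27145 hr

Final: 0.27145 hr


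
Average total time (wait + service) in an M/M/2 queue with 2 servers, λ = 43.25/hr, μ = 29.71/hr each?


a = 1.4557; ρ = 0.7279; P₀ = 0.157495
Lq = P₀·a^c·ρ/(c!(1−ρ)²) = 1.64022
Wq = Lq/λ = 1.64022/43.25 = 0.03792 hr
W = Wq + 1/μ = 0.03792 + 0.03366 = 0.07158 hr

Final: 0.07158 hr


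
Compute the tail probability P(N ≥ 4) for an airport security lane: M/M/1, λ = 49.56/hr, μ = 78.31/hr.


ρ = 49.56/78.31 = 0.6329
P(N ≥ n) = ρ^n = 0.6329^4 = 0.160419

Final: 0.160419


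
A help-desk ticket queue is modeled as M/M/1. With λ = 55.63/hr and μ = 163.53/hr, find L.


ρ = λ/μ = 55.63/163.53 = 0.3402
L = ρ/(1−ρ) = 0.3402/(1 − 0.3402) = 0.3402/0.6598 = 0.5156

Final: 0.5156


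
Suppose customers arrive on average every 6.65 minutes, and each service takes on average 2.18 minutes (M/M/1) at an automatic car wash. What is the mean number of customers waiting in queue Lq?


λ = 60/6.65 = 9.0226 /hr
μ = 60/2.18 = 27.5229 /hr
ρ = λ/μ = 9.0226/27.5229 = 0.3278
Lq = ρ²/(1−ρ) = 0.1075/0.6722 = 0.1599

Final: 0.1599


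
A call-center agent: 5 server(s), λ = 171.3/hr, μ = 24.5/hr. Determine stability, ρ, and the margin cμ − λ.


Total capacity cμ = 5·24.5 = 122.50/hr
ρ = λ/(cμ) = 171.3/122.50 = 1.3984
Stable ⇔ ρ < 1: NO
Spare capacity = cμ − λ = 122.50 − 171.3 = -48.80/hr

Final: ρ = 1.3984; unstable; margin = -48.80/hr


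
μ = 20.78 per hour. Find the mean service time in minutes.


Mean service time = 1/μ = 1/20.78 hour = 0.04812 hour
In minutes: 0.04812 × 60 = 2.8874 min

Final: 2.8874 min


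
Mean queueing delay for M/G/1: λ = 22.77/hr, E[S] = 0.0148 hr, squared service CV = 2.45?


ρ = λ·E[S] = 22.77·0.0148 = 0.3370
E[S²] = E[S]²(1+C_s²) = 0.0148²·(1+2.45) = 0.0007557
Wq = λ·E[S²]/(2(1−ρ)) = 22.77·0.0007557/(2·0.6630) = 0.01298 hr

Final: 0.01298 hr


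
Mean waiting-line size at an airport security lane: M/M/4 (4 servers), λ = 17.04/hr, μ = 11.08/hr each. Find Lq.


a = λ/μ = 1.5379; ρ = a/4 = 0.3845
P₀ = 0.212522
Lq = P₀·a^c·ρ / (c!·(1−ρ)²) = 0.212522·5.59396·0.3845/(24·0.37887)
= 0.05027

Final: 0.05027


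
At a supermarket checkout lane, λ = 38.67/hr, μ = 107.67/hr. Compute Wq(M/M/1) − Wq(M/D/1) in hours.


ρ = 38.67/107.67 = 0.3592
Wq(M/M/1) = ρ/(μ−λ) = 0.3592/69.00 = 0.005205 hr
Wq(M/D/1) = ρ/(2(μ−λ)) = 0.002603 hr
Savings = 0.005205 − 0.002603 = 0.002603 hr

Final: 0.002603 hr


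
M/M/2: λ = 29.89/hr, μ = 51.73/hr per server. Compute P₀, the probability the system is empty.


a = λ/μ = 29.89/51.73 = 0.5778; ρ = a/c = 0.2889
Σ_{k=0}^{1} a^k/k! (terms k=0..1) = 1.00000 + 0.57781 = 1.57781
Tail: a^2/(2!(1−ρ)) = 0.33386/(2·0.7111) = 0.23475
P₀ = 1/(1.57781 + 0.23475) = 1/1.81256 = 0.551706

Final: 0.551706


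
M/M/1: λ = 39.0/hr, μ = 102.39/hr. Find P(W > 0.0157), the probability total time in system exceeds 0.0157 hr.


W ~ Exponential(μ−λ) for M/M/1.
μ − λ = 102.39 − 39.0 = 63.3900
P(W > t) = e^{−(μ−λ)t} = e^{−0.9952} = 0.369641

Final: 0.369641


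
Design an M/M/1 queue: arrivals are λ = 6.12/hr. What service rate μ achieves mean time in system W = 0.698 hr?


W = 1/(μ−λ) ⇒ μ − λ = 1/W = 1/0.698 = 1.4327
μ = λ + 1/W = 6.12 + 1.4327 = 7.5527 per hr

Final: 7.5527 /hr


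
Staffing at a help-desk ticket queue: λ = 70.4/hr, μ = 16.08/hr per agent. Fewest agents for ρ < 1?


Stability requires cμ > λ ⇔ c > λ/μ.
λ/μ = 70.4/16.08 = 4.3781
Minimum integer c = ⌊4.3781⌋ + 1 = 5
Check: 5·16.08 = 80.40 > 70.4, while 4·16.08 = 64.32 ≤ 70.4

Final: 5 servers


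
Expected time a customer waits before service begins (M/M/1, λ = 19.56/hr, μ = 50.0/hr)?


ρ = 19.56/50.0 = 0.3912
Wq = ρ/(μ−λ) = 0.3912/(50.0 − 19.56) = 0.3912/30.44 = 0.01285 hr

Final: 0.01285 hr


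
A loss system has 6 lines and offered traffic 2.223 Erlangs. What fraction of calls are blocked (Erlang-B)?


B(c,a) = (a^c/c!) / Σ_{k=0}^{c} a^k/k!
a^6/6! = 0.167612
Σ terms (k=0..6): 1.00000 + 2.22300 + 2.47086 + 1.83091 + 1.01753 + 0.45239 + 0.16761 = 9.162309
B = 0.167612/9.162309 = 0.018294

Final: 0.018294


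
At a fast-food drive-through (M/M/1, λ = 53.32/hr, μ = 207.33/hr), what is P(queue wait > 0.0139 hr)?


ρ = 53.32/207.33 = 0.2572
P(Wq > t) = ρ·e^{−(μ−λ)t} = 0.2572·e^{−2.1407}
= 0.2572·0.117568 = 0.030235

Final: 0.030235


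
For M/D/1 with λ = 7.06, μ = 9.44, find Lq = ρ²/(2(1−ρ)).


ρ = 7.06/9.44 = 0.7479
M/D/1: Lq = ρ²/(2(1−ρ)) = 0.5593/(2·0.2521) = 1.10925

Final: 1.10925


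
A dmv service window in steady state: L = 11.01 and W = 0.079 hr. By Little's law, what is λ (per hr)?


λ = L/W = 11.01/0.079 = 139.3671 /hr

Final: 139.3671 /hr


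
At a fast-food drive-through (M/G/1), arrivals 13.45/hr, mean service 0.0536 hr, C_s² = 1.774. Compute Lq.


ρ = λ·E[S] = 13.45·0.0536 = 0.7209
Lq = ρ²(1+C_s²)/(2(1−ρ)) = 0.5197·(1+1.774)/(2·0.2791)
= 0.5197·2.7740/0.5582 = 2.58299

Final: 2.58299


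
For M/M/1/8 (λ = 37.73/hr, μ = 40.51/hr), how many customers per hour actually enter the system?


ρ = 0.9314; P_K = (1−ρ)ρ^8/(1−ρ^9) = 0.082217
λ_eff = λ(1 − P_K) = 37.73·(1 − 0.082217) = 37.73·0.917783 = 34.6279 /hr

Final: 34.6279 /hr


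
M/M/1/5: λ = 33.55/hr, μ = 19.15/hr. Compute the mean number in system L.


ρ = 33.55/19.15 = 1.7520
L = ρ[1 − (K+1)ρ^K + Kρ^(K+1)] / [(1−ρ)(1−ρ^(K+1))]
Numerator: 1.7520·(1 − 6·16.505122 + 5·28.916284) = 81.554861
Denominator: (-0.7520)·(-27.916284) = 20.991879
L = 81.554861/20.991879 = 3.8851

Final: 3.8851


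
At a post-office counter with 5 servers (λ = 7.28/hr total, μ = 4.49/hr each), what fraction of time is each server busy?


ρ = λ/(cμ) = 7.28/(5·4.49) = 7.28/22.45 = 0.3243

Final: 0.3243


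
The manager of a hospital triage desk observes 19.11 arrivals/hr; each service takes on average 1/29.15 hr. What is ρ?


ρ = λ/μ = 19.11/29.15 = 0.6556

Final: 0.6556


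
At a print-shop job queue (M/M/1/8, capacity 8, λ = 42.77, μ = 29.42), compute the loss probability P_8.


ρ = λ/μ = 42.77/29.42 = 1.4538
P_K = (1−ρ)ρ^K/(1−ρ^(K+1)) = (-0.4538·19.951367)/(1 − 29.004757)
= -9.053390/-28.004757 = 0.323280

Final: 0.323280


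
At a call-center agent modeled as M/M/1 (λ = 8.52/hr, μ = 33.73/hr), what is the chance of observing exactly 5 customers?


ρ = 8.52/33.73 = 0.2526
P_n = (1−ρ)·ρ^n = (1 − 0.2526)·0.2526^5 = 0.7474·0.001028 = 0.0007686

Final: 0.0007686


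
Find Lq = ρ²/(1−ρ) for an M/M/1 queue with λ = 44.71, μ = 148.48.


ρ = 44.71/148.48 = 0.3011
Lq = ρ²/(1−ρ) = 0.09067/0.6989 = 0.1297

Final: 0.1297


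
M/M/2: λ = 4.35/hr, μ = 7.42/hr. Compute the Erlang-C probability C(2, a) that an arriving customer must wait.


a = λ/μ = 0.5863; ρ = a/2 = 0.2931
P₀ = 0.546639 (from M/M/c formula)
C(c,a) = [a^c/(c!(1−ρ))]·P₀ = [0.34369/(2·0.7069)]·0.546639
= 0.24311·0.546639 = 0.132892

Final: 0.132892


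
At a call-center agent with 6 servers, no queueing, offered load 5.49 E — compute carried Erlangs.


B(6,5.49) = 0.228289 (Erlang-B)
Carried load = a(1 − B) = 5.49·(1 − 0.228289) = 5.49·0.771711 = 4.2367 E

Final: 4.2367 Erlangs


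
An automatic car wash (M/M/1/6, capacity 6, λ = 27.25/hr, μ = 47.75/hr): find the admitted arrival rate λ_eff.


ρ = 0.5707; P_K = (1−ρ)ρ^6/(1−ρ^7) = 0.015128
λ_eff = λ(1 − P_K) = 27.25·(1 − 0.015128) = 27.25·0.984872 = 26.8378 /hr

Final: 26.8378 /hr


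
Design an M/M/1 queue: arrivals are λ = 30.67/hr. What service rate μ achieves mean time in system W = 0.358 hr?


W = 1/(μ−λ) ⇒ μ − λ = 1/W = 1/0.358 = 2.7933
μ = λ + 1/W = 30.67 + 2.7933 = 33.4633 per hr

Final: 33.4633 /hr


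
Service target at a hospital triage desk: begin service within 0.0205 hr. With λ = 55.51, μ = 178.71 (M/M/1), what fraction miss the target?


ρ = 55.51/178.71 = 0.3106
P(Wq > t) = ρ·e^{−(μ−λ)t} = 0.3106·e^{−2.5256}
= 0.3106·0.080010 = 0.024852

Final: 0.024852


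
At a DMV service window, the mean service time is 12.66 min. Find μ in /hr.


μ = 1/(service time) in consistent units.
1 hour = 60 min, so μ = 60/12.66 = 4.7393 per hour

Final: 4.7393 /hr


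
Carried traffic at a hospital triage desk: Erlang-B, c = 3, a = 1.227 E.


B(3,1.227) = 0.093648 (Erlang-B)
Carried load = a(1 − B) = 1.227·(1 − 0.093648) = 1.227·0.906352 = 1.1121 E

Final: 1.1121 Erlangs


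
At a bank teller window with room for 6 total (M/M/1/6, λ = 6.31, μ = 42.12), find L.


ρ = 6.31/42.12 = 0.1498
L = ρ[1 − (K+1)ρ^K + Kρ^(K+1)] / [(1−ρ)(1−ρ^(K+1))]
Numerator: 0.1498·(1 − 7·0.00001130 + 6·0.000001694) = 0.149800
Denominator: (0.8502)·(0.999998) = 0.850188
L = 0.149800/0.850188 = 0.1762

Final: 0.1762


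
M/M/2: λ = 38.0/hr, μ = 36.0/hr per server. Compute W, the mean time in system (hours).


a = 1.0556; ρ = 0.5278; P₀ = 0.309091
Lq = P₀·a^c·ρ/(c!(1−ρ)²) = 0.40755
Wq = Lq/λ = 0.40755/38.0 = 0.01072 hr
W = Wq + 1/μ = 0.01072 + 0.02778 = 0.03850 hr

Final: 0.03850 hr


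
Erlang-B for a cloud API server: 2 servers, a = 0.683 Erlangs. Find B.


B(c,a) = (a^c/c!) / Σ_{k=0}^{c} a^k/k!
a^2/2! = 0.233245
Σ terms (k=0..2): 1.00000 + 0.68300 + 0.23324 = 1.916245
B = 0.233245/1.916245 = 0.121720

Final: 0.121720


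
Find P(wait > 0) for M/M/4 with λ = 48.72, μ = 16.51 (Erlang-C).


a = λ/μ = 2.9509; ρ = a/4 = 0.7377
P₀ = 0.040593 (from M/M/c formula)
C(c,a) = [a^c/(c!(1−ρ))]·P₀ = [75.82996/(24·0.2623)]·0.040593
= 12.04727·0.040593 = 0.489030

Final: 0.489030


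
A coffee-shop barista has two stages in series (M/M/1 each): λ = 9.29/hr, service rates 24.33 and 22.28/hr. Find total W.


Each node sees arrival rate λ = 9.29/hr (tandem ⇒ throughput preserved).
W₁ = 1/(μ₁−λ) = 1/(24.33−9.29) = 0.06649 hr
W₂ = 1/(μ₂−λ) = 1/(22.28−9.29) = 0.07698 hr
W_total = W₁ + W₂ = 0.06649 + 0.07698 = 0.14347 hr

Final: 0.14347 hr


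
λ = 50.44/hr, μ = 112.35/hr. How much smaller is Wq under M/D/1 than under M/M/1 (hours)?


ρ = 50.44/112.35 = 0.4490
Wq(M/M/1) = ρ/(μ−λ) = 0.4490/61.91 = 0.007252 hr
Wq(M/D/1) = ρ/(2(μ−λ)) = 0.003626 hr
Savings = 0.007252 − 0.003626 = 0.003626 hr

Final: 0.003626 hr


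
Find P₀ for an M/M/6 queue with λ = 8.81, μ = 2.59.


a = λ/μ = 8.81/2.59 = 3.4015; ρ = a/c = 0.5669
Σ_{k=0}^{5} a^k/k! (terms k=0..5) = 1.00000 + 3.40154 + 5.78525 + 6.55960 + 5.57819 + 3.79489 = 26.11948
Tail: a^6/(6!(1−ρ)) = 1549.01943/(720·0.4331) = 4.96776
P₀ = 1/(26.11948 + 4.96776) = 1/31.08723 = 0.032168

Final: 0.032168


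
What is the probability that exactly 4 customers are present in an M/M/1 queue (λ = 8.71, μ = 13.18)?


ρ = 8.71/13.18 = 0.6608
P_n = (1−ρ)·ρ^n = (1 − 0.6608)·0.6608^4 = 0.3392·0.190726 = 0.064685

Final: 0.064685


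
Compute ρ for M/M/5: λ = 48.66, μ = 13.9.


ρ = λ/(cμ) = 48.66/(5·13.9) = 48.66/69.50 = 0.7001

Final: 0.7001


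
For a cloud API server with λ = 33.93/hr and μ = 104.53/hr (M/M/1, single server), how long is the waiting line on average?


ρ = 33.93/104.53 = 0.3246
Lq = ρ²/(1−ρ) = 0.1054/0.6754 = 0.1560

Final: 0.1560


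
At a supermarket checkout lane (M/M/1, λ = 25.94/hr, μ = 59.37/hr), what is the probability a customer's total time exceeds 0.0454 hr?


W ~ Exponential(μ−λ) for M/M/1.
μ − λ = 59.37 − 25.94 = 33.4300
P(W > t) = e^{−(μ−λ)t} = e^{−1.5177} = 0.219211

Final: 0.219211


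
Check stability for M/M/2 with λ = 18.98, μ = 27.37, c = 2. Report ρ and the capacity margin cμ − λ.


Total capacity cμ = 2·27.37 = 54.74/hr
ρ = λ/(cμ) = 18.98/54.74 = 0.3467
Stable ⇔ ρ < 1: YES
Spare capacity = cμ − λ = 54.74 − 18.98 = 35.76/hr

Final: ρ = 0.3467; stable; margin = 35.76/hr


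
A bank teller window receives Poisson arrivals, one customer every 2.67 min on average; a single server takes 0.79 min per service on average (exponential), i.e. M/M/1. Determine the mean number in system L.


λ = 60/2.67 = 22.4719 /hr
μ = 60/0.79 = 75.9494 /hr
ρ = λ/μ = 22.4719/75.9494 = 0.2959
L = ρ/(1−ρ) = 0.2959/0.7041 = 0.4202

Final: 0.4202


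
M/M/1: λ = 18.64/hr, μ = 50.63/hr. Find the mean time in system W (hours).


W = 1/(μ−λ) = 1/(50.63 − 18.64) = 1/31.99 = 0.03126 hr

Final: 0.03126 hr


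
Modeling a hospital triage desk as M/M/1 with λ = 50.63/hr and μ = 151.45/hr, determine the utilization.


ρ = λ/μ = 50.63/151.45 = 0.3343

Final: 0.3343


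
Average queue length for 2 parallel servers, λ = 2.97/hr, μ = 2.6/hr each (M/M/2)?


a = λ/μ = 1.1423; ρ = a/2 = 0.5712
P₀ = 0.272950
Lq = P₀·a^c·ρ / (c!·(1−ρ)²) = 0.272950·1.30487·0.5712/(2·0.18391)
= 0.55306

Final: 0.55306


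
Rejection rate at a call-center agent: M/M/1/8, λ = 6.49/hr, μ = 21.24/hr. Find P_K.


ρ = λ/μ = 6.49/21.24 = 0.3056
P_K = (1−ρ)ρ^K/(1−ρ^(K+1)) = (0.6944·0.00007598)/(1 − 0.00002322)
= 0.00005277/0.999977 = 0.00005277

Final: 0.00005277


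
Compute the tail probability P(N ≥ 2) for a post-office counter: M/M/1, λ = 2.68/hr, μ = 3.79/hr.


ρ = 2.68/3.79 = 0.7071
P(N ≥ n) = ρ^n = 0.7071^2 = 0.500024

Final: 0.500024


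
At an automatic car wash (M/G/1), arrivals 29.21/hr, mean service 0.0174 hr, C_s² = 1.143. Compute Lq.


ρ = λ·E[S] = 29.21·0.0174 = 0.5083
Lq = ρ²(1+C_s²)/(2(1−ρ)) = 0.2583·(1+1.143)/(2·0.4917)
= 0.2583·2.1430/0.9835 = 0.56288

Final: 0.56288


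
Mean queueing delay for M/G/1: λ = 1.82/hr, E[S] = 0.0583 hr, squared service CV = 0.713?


ρ = λ·E[S] = 1.82·0.0583 = 0.1061
E[S²] = E[S]²(1+C_s²) = 0.0583²·(1+0.713) = 0.005822
Wq = λ·E[S²]/(2(1−ρ)) = 1.82·0.005822/(2·0.8939) = 0.005927 hr

Final: 0.005927 hr


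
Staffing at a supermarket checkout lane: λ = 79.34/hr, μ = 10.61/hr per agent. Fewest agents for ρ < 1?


Stability requires cμ > λ ⇔ c > λ/μ.
λ/μ = 79.34/10.61 = 7.4779
Minimum integer c = ⌊7.4779⌋ + 1 = 8
Check: 8·10.61 = 84.88 > 79.34, while 7·10.61 = 74.27 ≤ 79.34

Final: 8 servers


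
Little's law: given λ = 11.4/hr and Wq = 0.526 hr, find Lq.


Lq = λWq = 11.4·0.526 = 5.9964

Final: 5.9964


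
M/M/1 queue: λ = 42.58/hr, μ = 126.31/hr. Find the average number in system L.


ρ = λ/μ = 42.58/126.31 = 0.3371
L = ρ/(1−ρ) = 0.3371/(1 − 0.3371) = 0.3371/0.6629 = 0.5085

Final: 0.5085


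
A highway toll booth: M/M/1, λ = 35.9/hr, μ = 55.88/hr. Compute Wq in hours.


ρ = 35.9/55.88 = 0.6424
Wq = ρ/(μ−λ) = 0.6424/(55.88 − 35.9) = 0.6424/19.98 = 0.03215 hr

Final: 0.03215 hr


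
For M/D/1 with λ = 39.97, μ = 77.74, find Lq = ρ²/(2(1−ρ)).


ρ = 39.97/77.74 = 0.5141
M/D/1: Lq = ρ²/(2(1−ρ)) = 0.2643/(2·0.4859) = 0.27205

Final: 0.27205


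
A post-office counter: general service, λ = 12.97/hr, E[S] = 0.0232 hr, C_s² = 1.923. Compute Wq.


ρ = λ·E[S] = 12.97·0.0232 = 0.3009
E[S²] = E[S]²(1+C_s²) = 0.0232²·(1+1.923) = 0.001573
Wq = λ·E[S²]/(2(1−ρ)) = 12.97·0.001573/(2·0.6991) = 0.01459 hr

Final: 0.01459 hr


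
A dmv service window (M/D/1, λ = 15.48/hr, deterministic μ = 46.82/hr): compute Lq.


ρ = 15.48/46.82 = 0.3306
M/D/1: Lq = ρ²/(2(1−ρ)) = 0.1093/(2·0.6694) = 0.08165

Final: 0.08165


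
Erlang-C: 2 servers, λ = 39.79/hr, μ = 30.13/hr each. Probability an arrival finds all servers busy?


a = λ/μ = 1.3206; ρ = a/2 = 0.6603
P₀ = 0.204598 (from M/M/c formula)
C(c,a) = [a^c/(c!(1−ρ))]·P₀ = [1.74401/(2·0.3397)]·0.204598
= 2.56703·0.204598 = 0.525208

Final: 0.525208


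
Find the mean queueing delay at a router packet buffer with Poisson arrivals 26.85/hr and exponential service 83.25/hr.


ρ = 26.85/83.25 = 0.3225
Wq = ρ/(μ−λ) = 0.3225/(83.25 − 26.85) = 0.3225/56.40 = 0.005718 hr

Final: 0.005718 hr


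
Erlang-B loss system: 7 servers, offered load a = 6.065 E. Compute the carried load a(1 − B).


B(7,6.065) = 0.189283 (Erlang-B)
Carried load = a(1 − B) = 6.065·(1 − 0.189283) = 6.065·0.810717 = 4.9170 E

Final: 4.9170 Erlangs
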